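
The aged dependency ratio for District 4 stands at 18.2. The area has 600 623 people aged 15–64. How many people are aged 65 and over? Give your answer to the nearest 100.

Old-age dependency ratio = elderly / working-age × 100
18.2 = E / 600 623 × 100
⇒ 109 300

Aged 65 and over: 109 300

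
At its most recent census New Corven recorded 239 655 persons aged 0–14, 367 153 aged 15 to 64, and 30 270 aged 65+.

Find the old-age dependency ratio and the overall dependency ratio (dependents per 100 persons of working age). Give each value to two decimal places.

Old-age dependency ratio: 8.24
Total dependency ratio: 73.52

Old-age dependency ratio = 30 270 / 367 153 × 100 = 8.24
Total dependency ratio = (239 655 + 30 270) / 367 153 × 100 = 269 925 / 367 153 × 100 = 73.52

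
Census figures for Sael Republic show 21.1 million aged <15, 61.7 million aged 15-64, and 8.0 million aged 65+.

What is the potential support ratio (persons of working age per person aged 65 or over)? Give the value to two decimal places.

Potential support ratio: 7.71

Potential support ratio = 61.7 / 8.0 = 7.71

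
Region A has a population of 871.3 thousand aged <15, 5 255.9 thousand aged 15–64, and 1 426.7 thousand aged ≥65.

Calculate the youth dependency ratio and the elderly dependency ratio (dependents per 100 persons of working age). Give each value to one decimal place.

Youth dependency ratio = 871.3 / 5 255.9 × 100 = 16.6
Old-age dependency ratio = 1 426.7 / 5 255.9 × 100 = 27.1

Youth dependency ratio: 16.6
Old-age dependency ratio: 27.1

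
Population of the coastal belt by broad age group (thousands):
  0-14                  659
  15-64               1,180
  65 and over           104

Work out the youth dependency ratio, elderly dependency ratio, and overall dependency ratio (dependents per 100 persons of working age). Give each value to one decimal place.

Youth dependency ratio = 659 / 1,180 × 100 = 55.8
Old-age dependency ratio = 104 / 1,180 × 100 = 8.8
Total dependency ratio = (659 + 104) / 1,180 × 100 = 763 / 1,180 × 100 = 64.7

Youth dependency ratio: 55.8
Old-age dependency ratio: 8.8
Total dependency ratio: 64.7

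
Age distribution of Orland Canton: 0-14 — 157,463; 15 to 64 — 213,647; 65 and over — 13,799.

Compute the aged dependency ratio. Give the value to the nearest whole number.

Old-age dependency ratio: 6

Old-age dependency ratio = 13,799 / 213,647 × 100 = 6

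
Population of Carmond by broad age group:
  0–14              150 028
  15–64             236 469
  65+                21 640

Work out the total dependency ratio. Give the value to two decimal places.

Total dependency ratio: 72.60

Total dependency ratio = (150 028 + 21 640) / 236 469 × 100 = 171 668 / 236 469 × 100 = 72.60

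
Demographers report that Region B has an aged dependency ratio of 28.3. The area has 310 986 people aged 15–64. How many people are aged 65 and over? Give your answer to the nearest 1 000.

Old-age dependency ratio = elderly / working-age × 100
28.3 = E / 310 986 × 100
⇒ 88 000

Aged 65 and over: 88 000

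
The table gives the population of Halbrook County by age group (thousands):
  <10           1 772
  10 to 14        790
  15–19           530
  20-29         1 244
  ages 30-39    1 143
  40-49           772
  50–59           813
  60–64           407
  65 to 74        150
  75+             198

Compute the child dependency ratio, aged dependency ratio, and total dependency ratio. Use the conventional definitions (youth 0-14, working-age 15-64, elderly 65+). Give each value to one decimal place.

Youth dependency ratio: 52.2
Old-age dependency ratio: 7.1
Total dependency ratio: 59.3

0–14: 1 772 + 790 = 2 562
15–64: 530 + 1 244 + 1 143 + 772 + 813 + 407 = 4 909
65+: 150 + 198 = 348
Youth dependency ratio = 2 562 / 4 909 × 100 = 52.2
Old-age dependency ratio = 348 / 4 909 × 100 = 7.1
Total dependency ratio = (2 562 + 348) / 4 909 × 100 = 2 910 / 4 909 × 100 = 59.3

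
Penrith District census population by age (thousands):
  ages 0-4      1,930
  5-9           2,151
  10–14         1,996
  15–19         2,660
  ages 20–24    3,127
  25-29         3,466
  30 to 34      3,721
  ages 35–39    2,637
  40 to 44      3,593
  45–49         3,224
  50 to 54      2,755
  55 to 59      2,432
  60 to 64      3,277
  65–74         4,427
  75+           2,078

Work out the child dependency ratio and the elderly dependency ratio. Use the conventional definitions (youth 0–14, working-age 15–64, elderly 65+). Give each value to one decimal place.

0–14: 1,930 + 2,151 + 1,996 = 6,077
15–64: 2,660 + 3,127 + 3,466 + 3,721 + 2,637 + 3,593 + 3,224 + 2,755 + 2,432 + 3,277 = 30,892
65+: 4,427 + 2,078 = 6,505
Youth dependency ratio = 6,077 / 30,892 × 100 = 19.7
Old-age dependency ratio = 6,505 / 30,892 × 100 = 21.1

Youth dependency ratio: 19.7
Old-age dependency ratio: 21.1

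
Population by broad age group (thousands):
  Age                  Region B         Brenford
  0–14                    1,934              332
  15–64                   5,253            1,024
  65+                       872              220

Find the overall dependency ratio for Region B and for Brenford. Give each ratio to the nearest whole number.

Region B: 53
Brenford: 54

Region B: (1,934 + 872) / 5,253 × 100 = 2,806 / 5,253 × 100 = 53
Brenford: (332 + 220) / 1,024 × 100 = 552 / 1,024 × 100 = 54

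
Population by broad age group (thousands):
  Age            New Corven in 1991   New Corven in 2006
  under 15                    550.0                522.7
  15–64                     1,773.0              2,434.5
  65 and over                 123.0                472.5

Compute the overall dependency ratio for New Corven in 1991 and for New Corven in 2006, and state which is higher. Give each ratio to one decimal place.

New Corven in 1991: 38.0
New Corven in 2006: 40.9
Higher: New Corven in 2006

New Corven in 1991: (550.0 + 123.0) / 1,773.0 × 100 = 673.0 / 1,773.0 × 100 = 38.0
New Corven in 2006: (522.7 + 472.5) / 2,434.5 × 100 = 995.2 / 2,434.5 × 100 = 40.9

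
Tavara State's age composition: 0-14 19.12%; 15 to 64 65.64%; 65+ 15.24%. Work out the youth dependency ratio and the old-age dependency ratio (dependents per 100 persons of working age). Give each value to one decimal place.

Youth dependency ratio: 29.1
Old-age dependency ratio: 23.2

Youth dependency ratio = 19.12 / 65.64 × 100 = 29.1
Old-age dependency ratio = 15.24 / 65.64 × 100 = 23.2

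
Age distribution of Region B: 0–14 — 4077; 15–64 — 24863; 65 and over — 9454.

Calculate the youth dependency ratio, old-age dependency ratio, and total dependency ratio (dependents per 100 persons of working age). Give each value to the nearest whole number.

Youth dependency ratio: 16
Old-age dependency ratio: 38
Total dependency ratio: 54

Youth dependency ratio = 4077 / 24863 × 100 = 16
Old-age dependency ratio = 9454 / 24863 × 100 = 38
Total dependency ratio = (4077 + 9454) / 24863 × 100 = 13531 / 24863 × 100 = 54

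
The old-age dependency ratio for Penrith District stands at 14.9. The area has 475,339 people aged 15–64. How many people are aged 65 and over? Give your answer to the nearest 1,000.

Old-age dependency ratio = elderly / working-age × 100
14.9 = E / 475,339 × 100
⇒ 71,000

Aged 65 and over: 71,000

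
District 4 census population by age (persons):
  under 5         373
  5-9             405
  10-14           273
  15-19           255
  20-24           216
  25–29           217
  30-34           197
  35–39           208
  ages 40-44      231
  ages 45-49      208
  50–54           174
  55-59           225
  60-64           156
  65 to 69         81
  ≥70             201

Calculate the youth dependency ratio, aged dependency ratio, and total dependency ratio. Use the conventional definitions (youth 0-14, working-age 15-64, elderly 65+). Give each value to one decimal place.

0–14: 373 + 405 + 273 = 1 051
15–64: 255 + 216 + 217 + 197 + 208 + 231 + 208 + 174 + 225 + 156 = 2 087
65+: 81 + 201 = 282
Youth dependency ratio = 1 051 / 2 087 × 100 = 50.4
Old-age dependency ratio = 282 / 2 087 × 100 = 13.5
Total dependency ratio = (1 051 + 282) / 2 087 × 100 = 1 333 / 2 087 × 100 = 63.9

Youth dependency ratio: 50.4
Old-age dependency ratio: 13.5
Total dependency ratio: 63.9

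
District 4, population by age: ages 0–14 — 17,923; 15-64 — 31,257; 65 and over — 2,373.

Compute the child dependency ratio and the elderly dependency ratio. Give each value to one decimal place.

Youth dependency ratio: 57.3
Old-age dependency ratio: 7.6

Youth dependency ratio = 17,923 / 31,257 × 100 = 57.3
Old-age dependency ratio = 2,373 / 31,257 × 100 = 7.6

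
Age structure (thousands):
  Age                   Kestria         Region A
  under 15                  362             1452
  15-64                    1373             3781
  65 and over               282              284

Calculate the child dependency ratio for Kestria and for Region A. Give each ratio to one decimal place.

Kestria: 362 / 1373 × 100 = 26.4
Region A: 1452 / 3781 × 100 = 38.4

Kestria: 26.4
Region A: 38.4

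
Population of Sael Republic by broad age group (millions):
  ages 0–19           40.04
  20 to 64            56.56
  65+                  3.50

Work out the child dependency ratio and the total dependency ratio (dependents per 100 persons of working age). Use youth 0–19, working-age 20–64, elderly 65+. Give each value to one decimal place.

Youth dependency ratio = 40.04 / 56.56 × 100 = 70.8
Total dependency ratio = (40.04 + 3.50) / 56.56 × 100 = 43.54 / 56.56 × 100 = 77.0

Youth dependency ratio: 70.8
Total dependency ratio: 77.0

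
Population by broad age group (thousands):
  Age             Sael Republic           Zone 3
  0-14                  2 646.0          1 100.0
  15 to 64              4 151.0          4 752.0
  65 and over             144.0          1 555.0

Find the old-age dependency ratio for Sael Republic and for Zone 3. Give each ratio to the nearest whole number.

Sael Republic: 144.0 / 4 151.0 × 100 = 3
Zone 3: 1 555.0 / 4 752.0 × 100 = 33

Sael Republic: 3
Zone 3: 33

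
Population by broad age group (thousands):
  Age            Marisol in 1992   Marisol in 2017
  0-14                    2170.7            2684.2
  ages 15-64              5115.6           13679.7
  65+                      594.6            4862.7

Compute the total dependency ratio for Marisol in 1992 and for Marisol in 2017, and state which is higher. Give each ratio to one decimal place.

Marisol in 1992: 54.1
Marisol in 2017: 55.2
Higher: Marisol in 2017

Marisol in 1992: (2170.7 + 594.6) / 5115.6 × 100 = 2765.3 / 5115.6 × 100 = 54.1
Marisol in 2017: (2684.2 + 4862.7) / 13679.7 × 100 = 7546.9 / 13679.7 × 100 = 55.2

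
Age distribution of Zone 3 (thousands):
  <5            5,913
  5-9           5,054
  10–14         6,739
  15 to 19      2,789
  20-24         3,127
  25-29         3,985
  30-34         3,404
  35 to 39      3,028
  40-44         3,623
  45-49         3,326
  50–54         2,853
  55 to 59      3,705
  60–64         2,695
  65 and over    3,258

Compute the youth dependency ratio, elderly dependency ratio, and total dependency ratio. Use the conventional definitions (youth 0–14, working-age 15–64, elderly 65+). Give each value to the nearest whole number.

0–14: 5,913 + 5,054 + 6,739 = 17,706
15–64: 2,789 + 3,127 + 3,985 + 3,404 + 3,028 + 3,623 + 3,326 + 2,853 + 3,705 + 2,695 = 32,535
65+: 3,258
Youth dependency ratio = 17,706 / 32,535 × 100 = 54
Old-age dependency ratio = 3,258 / 32,535 × 100 = 10
Total dependency ratio = (17,706 + 3,258) / 32,535 × 100 = 20,964 / 32,535 × 100 = 64

Youth dependency ratio: 54
Old-age dependency ratio: 10
Total dependency ratio: 64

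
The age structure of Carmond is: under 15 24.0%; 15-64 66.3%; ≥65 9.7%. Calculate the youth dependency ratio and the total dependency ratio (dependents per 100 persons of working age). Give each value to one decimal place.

Youth dependency ratio: 36.2
Total dependency ratio: 50.8

Youth dependency ratio = 24.0 / 66.3 × 100 = 36.2
Total dependency ratio = (24.0 + 9.7) / 66.3 × 100 = 33.7 / 66.3 × 100 = 50.8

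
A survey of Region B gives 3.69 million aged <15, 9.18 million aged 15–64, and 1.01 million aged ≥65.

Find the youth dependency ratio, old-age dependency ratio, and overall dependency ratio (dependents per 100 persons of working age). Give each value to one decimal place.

Youth dependency ratio = 3.69 / 9.18 × 100 = 40.2
Old-age dependency ratio = 1.01 / 9.18 × 100 = 11.0
Total dependency ratio = (3.69 + 1.01) / 9.18 × 100 = 4.70 / 9.18 × 100 = 51.2

Youth dependency ratio: 40.2
Old-age dependency ratio: 11.0
Total dependency ratio: 51.2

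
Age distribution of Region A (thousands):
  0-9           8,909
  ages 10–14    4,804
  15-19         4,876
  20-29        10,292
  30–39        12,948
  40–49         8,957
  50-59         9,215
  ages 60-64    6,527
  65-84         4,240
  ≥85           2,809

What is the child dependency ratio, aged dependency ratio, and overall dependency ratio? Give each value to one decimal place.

0–14: 8,909 + 4,804 = 13,713
15–64: 4,876 + 10,292 + 12,948 + 8,957 + 9,215 + 6,527 = 52,815
65+: 4,240 + 2,809 = 7,049
Youth dependency ratio = 13,713 / 52,815 × 100 = 26.0
Old-age dependency ratio = 7,049 / 52,815 × 100 = 13.3
Total dependency ratio = (13,713 + 7,049) / 52,815 × 100 = 20,762 / 52,815 × 100 = 39.3

Youth dependency ratio: 26.0
Old-age dependency ratio: 13.3
Total dependency ratio: 39.3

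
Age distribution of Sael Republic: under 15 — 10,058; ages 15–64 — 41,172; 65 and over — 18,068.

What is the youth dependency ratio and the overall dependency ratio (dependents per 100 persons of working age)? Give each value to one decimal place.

Youth dependency ratio: 24.4
Total dependency ratio: 68.3

Youth dependency ratio = 10,058 / 41,172 × 100 = 24.4
Total dependency ratio = (10,058 + 18,068) / 41,172 × 100 = 28,126 / 41,172 × 100 = 68.3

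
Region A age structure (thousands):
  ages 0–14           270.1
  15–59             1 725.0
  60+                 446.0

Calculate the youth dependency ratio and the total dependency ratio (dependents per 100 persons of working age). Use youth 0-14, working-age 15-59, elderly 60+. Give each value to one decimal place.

Youth dependency ratio = 270.1 / 1 725.0 × 100 = 15.7
Total dependency ratio = (270.1 + 446.0) / 1 725.0 × 100 = 716.1 / 1 725.0 × 100 = 41.5

Youth dependency ratio: 15.7
Total dependency ratio: 41.5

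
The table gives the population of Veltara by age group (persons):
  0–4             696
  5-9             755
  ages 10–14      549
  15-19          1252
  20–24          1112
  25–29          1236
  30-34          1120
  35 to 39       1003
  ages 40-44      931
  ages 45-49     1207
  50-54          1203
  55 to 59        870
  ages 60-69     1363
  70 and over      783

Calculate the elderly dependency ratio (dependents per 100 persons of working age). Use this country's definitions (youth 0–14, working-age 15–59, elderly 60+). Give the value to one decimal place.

0–14: 696 + 755 + 549 = 2000
15–59: 1252 + 1112 + 1236 + 1120 + 1003 + 931 + 1207 + 1203 + 870 = 9934
60+: 1363 + 783 = 2146
Old-age dependency ratio = 2146 / 9934 × 100 = 21.6

Old-age dependency ratio: 21.6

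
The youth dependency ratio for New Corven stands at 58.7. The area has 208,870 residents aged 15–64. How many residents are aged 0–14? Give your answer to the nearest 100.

Aged 0–14: 122,600

Youth dependency ratio = youth / working-age × 100
58.7 = Y / 208,870 × 100
⇒ 122,600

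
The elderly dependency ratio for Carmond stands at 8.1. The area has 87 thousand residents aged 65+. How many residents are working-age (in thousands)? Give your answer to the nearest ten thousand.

Working-age: 1,070

Old-age dependency ratio = elderly / working-age × 100
8.1 = 87 / W × 100
⇒ 1,070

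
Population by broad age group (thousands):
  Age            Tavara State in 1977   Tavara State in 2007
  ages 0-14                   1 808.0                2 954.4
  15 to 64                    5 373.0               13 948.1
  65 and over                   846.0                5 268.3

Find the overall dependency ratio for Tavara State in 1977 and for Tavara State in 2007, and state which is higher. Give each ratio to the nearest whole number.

Tavara State in 1977: (1 808.0 + 846.0) / 5 373.0 × 100 = 2 654.0 / 5 373.0 × 100 = 49
Tavara State in 2007: (2 954.4 + 5 268.3) / 13 948.1 × 100 = 8 222.7 / 13 948.1 × 100 = 59

Tavara State in 1977: 49
Tavara State in 2007: 59
Higher: Tavara State in 2007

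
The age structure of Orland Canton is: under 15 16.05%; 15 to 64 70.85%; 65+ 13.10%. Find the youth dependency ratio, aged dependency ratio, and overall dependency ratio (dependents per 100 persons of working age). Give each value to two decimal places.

Youth dependency ratio = 16.05 / 70.85 × 100 = 22.65
Old-age dependency ratio = 13.10 / 70.85 × 100 = 18.49
Total dependency ratio = (16.05 + 13.10) / 70.85 × 100 = 29.15 / 70.85 × 100 = 41.14

Youth dependency ratio: 22.65
Old-age dependency ratio: 18.49
Total dependency ratio: 41.14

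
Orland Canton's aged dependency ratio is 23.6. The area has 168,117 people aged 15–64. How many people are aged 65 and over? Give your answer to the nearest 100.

Old-age dependency ratio = elderly / working-age × 100
23.6 = E / 168,117 × 100
⇒ 39,700

Aged 65 and over: 39,700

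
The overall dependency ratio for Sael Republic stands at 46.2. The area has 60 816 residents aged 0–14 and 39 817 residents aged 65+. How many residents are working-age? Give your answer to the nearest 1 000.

Working-age: 218 000

Total dependency ratio = (youth + elderly) / working-age × 100
46.2 = (60 816 + 39 817) / W × 100
⇒ 218 000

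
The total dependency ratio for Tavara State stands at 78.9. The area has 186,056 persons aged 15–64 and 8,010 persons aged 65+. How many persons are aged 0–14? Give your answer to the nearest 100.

Aged 0–14: 138,800

Total dependency ratio = (youth + elderly) / working-age × 100
78.9 = (Y + 8,010) / 186,056 × 100
⇒ 138,800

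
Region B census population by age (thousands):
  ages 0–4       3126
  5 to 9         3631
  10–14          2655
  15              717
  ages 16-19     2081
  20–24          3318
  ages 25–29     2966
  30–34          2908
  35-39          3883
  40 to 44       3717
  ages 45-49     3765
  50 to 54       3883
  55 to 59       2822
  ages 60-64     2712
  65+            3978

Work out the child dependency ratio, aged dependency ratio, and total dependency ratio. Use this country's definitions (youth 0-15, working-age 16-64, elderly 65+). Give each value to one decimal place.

Youth dependency ratio: 31.6
Old-age dependency ratio: 12.4
Total dependency ratio: 44.0

0–15: 3126 + 3631 + 2655 + 717 = 10129
16–64: 2081 + 3318 + 2966 + 2908 + 3883 + 3717 + 3765 + 3883 + 2822 + 2712 = 32055
65+: 3978
Youth dependency ratio = 10129 / 32055 × 100 = 31.6
Old-age dependency ratio = 3978 / 32055 × 100 = 12.4
Total dependency ratio = (10129 + 3978) / 32055 × 100 = 14107 / 32055 × 100 = 44.0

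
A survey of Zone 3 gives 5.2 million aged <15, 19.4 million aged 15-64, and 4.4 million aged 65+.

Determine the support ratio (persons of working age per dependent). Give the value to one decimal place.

Support ratio = 19.4 / (5.2 + 4.4) = 19.4 / 9.6 = 2.0

Support ratio: 2.0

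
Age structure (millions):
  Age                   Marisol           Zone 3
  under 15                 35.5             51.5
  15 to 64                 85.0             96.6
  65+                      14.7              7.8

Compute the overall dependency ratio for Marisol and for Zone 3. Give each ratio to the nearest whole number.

Marisol: (35.5 + 14.7) / 85.0 × 100 = 50.2 / 85.0 × 100 = 59
Zone 3: (51.5 + 7.8) / 96.6 × 100 = 59.3 / 96.6 × 100 = 61

Marisol: 59
Zone 3: 61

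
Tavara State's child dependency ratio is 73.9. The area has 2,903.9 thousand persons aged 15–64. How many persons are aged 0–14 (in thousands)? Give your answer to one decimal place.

Youth dependency ratio = youth / working-age × 100
73.9 = Y / 2,903.9 × 100
⇒ 2,146.0

Aged 0–14: 2,146.0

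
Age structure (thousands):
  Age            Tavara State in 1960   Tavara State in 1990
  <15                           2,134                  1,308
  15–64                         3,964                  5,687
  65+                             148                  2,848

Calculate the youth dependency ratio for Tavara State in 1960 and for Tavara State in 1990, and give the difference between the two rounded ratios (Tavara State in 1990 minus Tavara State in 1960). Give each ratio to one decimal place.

Tavara State in 1960: 53.8
Tavara State in 1990: 23.0
Difference: -30.8

Tavara State in 1960: 2,134 / 3,964 × 100 = 53.8
Tavara State in 1990: 1,308 / 5,687 × 100 = 23.0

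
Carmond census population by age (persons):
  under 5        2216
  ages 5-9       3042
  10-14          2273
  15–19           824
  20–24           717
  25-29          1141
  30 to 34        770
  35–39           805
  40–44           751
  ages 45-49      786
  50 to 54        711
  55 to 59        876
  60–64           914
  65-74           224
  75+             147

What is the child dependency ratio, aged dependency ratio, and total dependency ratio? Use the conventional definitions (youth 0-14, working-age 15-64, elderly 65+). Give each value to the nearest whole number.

Youth dependency ratio: 91
Old-age dependency ratio: 4
Total dependency ratio: 95

0–14: 2216 + 3042 + 2273 = 7531
15–64: 824 + 717 + 1141 + 770 + 805 + 751 + 786 + 711 + 876 + 914 = 8295
65+: 224 + 147 = 371
Youth dependency ratio = 7531 / 8295 × 100 = 91
Old-age dependency ratio = 371 / 8295 × 100 = 4
Total dependency ratio = (7531 + 371) / 8295 × 100 = 7902 / 8295 × 100 = 95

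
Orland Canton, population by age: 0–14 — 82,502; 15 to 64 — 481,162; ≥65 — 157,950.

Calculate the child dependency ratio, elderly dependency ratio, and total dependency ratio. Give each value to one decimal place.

Youth dependency ratio = 82,502 / 481,162 × 100 = 17.1
Old-age dependency ratio = 157,950 / 481,162 × 100 = 32.8
Total dependency ratio = (82,502 + 157,950) / 481,162 × 100 = 240,452 / 481,162 × 100 = 50.0

Youth dependency ratio: 17.1
Old-age dependency ratio: 32.8
Total dependency ratio: 50.0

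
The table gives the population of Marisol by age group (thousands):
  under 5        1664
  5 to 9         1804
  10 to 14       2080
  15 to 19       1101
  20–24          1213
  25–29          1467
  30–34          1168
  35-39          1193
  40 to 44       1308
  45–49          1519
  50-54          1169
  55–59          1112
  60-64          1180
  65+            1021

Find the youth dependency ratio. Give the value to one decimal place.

Youth dependency ratio: 44.6

0–14: 1664 + 1804 + 2080 = 5548
15–64: 1101 + 1213 + 1467 + 1168 + 1193 + 1308 + 1519 + 1169 + 1112 + 1180 = 12430
65+: 1021
Youth dependency ratio = 5548 / 12430 × 100 = 44.6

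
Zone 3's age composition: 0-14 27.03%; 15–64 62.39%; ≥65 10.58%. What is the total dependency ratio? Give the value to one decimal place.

Total dependency ratio = (27.03 + 10.58) / 62.39 × 100 = 37.61 / 62.39 × 100 = 60.3

Total dependency ratio: 60.3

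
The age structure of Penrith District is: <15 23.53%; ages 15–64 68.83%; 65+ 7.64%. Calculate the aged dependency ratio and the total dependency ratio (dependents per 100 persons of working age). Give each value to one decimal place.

Old-age dependency ratio = 7.64 / 68.83 × 100 = 11.1
Total dependency ratio = (23.53 + 7.64) / 68.83 × 100 = 31.17 / 68.83 × 100 = 45.3

Old-age dependency ratio: 11.1
Total dependency ratio: 45.3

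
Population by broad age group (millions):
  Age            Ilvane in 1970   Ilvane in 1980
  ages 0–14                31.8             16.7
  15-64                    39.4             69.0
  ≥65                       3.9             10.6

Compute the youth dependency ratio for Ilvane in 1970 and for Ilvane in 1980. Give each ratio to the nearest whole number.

Ilvane in 1970: 81
Ilvane in 1980: 24

Ilvane in 1970: 31.8 / 39.4 × 100 = 81
Ilvane in 1980: 16.7 / 69.0 × 100 = 24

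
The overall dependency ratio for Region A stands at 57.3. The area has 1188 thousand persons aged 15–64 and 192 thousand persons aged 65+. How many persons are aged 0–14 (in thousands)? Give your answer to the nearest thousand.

Aged 0–14: 489

Total dependency ratio = (youth + elderly) / working-age × 100
57.3 = (Y + 192) / 1188 × 100
⇒ 489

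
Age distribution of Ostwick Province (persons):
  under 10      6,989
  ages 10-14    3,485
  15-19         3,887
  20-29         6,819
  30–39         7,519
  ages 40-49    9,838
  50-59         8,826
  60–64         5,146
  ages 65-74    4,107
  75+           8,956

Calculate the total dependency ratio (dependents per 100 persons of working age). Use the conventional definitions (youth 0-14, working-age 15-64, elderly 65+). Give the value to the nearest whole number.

0–14: 6,989 + 3,485 = 10,474
15–64: 3,887 + 6,819 + 7,519 + 9,838 + 8,826 + 5,146 = 42,035
65+: 4,107 + 8,956 = 13,063
Total dependency ratio = (10,474 + 13,063) / 42,035 × 100 = 23,537 / 42,035 × 100 = 56

Total dependency ratio: 56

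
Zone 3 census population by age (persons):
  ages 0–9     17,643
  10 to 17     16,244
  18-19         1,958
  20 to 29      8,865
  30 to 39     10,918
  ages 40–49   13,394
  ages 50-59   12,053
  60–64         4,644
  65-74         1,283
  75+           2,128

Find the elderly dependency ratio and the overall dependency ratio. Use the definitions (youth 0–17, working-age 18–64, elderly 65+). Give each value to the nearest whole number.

0–17: 17,643 + 16,244 = 33,887
18–64: 1,958 + 8,865 + 10,918 + 13,394 + 12,053 + 4,644 = 51,832
65+: 1,283 + 2,128 = 3,411
Old-age dependency ratio = 3,411 / 51,832 × 100 = 7
Total dependency ratio = (33,887 + 3,411) / 51,832 × 100 = 37,298 / 51,832 × 100 = 72

Old-age dependency ratio: 7
Total dependency ratio: 72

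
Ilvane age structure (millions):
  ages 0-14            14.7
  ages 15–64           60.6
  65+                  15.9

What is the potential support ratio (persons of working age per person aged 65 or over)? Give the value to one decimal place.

Potential support ratio: 3.8

Potential support ratio = 60.6 / 15.9 = 3.8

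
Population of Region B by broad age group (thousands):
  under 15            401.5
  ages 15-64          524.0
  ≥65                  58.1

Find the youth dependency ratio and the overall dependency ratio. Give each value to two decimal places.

Youth dependency ratio: 76.62
Total dependency ratio: 87.71

Youth dependency ratio = 401.5 / 524.0 × 100 = 76.62
Total dependency ratio = (401.5 + 58.1) / 524.0 × 100 = 459.6 / 524.0 × 100 = 87.71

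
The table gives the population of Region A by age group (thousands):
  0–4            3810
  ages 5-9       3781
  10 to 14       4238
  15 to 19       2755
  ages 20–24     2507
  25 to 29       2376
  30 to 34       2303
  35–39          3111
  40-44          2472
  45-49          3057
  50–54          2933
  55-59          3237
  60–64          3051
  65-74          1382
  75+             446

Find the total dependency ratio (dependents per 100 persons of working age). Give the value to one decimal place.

0–14: 3810 + 3781 + 4238 = 11829
15–64: 2755 + 2507 + 2376 + 2303 + 3111 + 2472 + 3057 + 2933 + 3237 + 3051 = 27802
65+: 1382 + 446 = 1828
Total dependency ratio = (11829 + 1828) / 27802 × 100 = 13657 / 27802 × 100 = 49.1

Total dependency ratio: 49.1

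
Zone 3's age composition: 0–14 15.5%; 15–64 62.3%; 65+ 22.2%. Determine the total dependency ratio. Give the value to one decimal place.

Total dependency ratio = (15.5 + 22.2) / 62.3 × 100 = 37.7 / 62.3 × 100 = 60.5

Total dependency ratio: 60.5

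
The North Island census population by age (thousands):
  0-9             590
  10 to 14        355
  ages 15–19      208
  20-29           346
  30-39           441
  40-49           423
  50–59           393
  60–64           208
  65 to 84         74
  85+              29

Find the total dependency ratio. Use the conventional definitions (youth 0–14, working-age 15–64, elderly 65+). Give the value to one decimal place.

0–14: 590 + 355 = 945
15–64: 208 + 346 + 441 + 423 + 393 + 208 = 2019
65+: 74 + 29 = 103
Total dependency ratio = (945 + 103) / 2019 × 100 = 1048 / 2019 × 100 = 51.9

Total dependency ratio: 51.9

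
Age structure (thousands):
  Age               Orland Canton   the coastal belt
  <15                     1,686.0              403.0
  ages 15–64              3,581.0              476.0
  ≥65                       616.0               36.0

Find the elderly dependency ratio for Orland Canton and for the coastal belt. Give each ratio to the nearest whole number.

Orland Canton: 17
the coastal belt: 8

Orland Canton: 616.0 / 3,581.0 × 100 = 17
the coastal belt: 36.0 / 476.0 × 100 = 8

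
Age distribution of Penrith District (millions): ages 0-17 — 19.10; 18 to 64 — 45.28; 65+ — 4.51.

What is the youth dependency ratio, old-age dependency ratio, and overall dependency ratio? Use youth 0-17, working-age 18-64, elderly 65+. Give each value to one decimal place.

Youth dependency ratio: 42.2
Old-age dependency ratio: 10.0
Total dependency ratio: 52.1

Youth dependency ratio = 19.10 / 45.28 × 100 = 42.2
Old-age dependency ratio = 4.51 / 45.28 × 100 = 10.0
Total dependency ratio = (19.10 + 4.51) / 45.28 × 100 = 23.61 / 45.28 × 100 = 52.1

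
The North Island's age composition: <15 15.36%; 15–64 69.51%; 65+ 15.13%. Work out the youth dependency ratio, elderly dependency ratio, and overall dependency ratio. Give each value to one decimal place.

Youth dependency ratio: 22.1
Old-age dependency ratio: 21.8
Total dependency ratio: 43.9

Youth dependency ratio = 15.36 / 69.51 × 100 = 22.1
Old-age dependency ratio = 15.13 / 69.51 × 100 = 21.8
Total dependency ratio = (15.36 + 15.13) / 69.51 × 100 = 30.49 / 69.51 × 100 = 43.9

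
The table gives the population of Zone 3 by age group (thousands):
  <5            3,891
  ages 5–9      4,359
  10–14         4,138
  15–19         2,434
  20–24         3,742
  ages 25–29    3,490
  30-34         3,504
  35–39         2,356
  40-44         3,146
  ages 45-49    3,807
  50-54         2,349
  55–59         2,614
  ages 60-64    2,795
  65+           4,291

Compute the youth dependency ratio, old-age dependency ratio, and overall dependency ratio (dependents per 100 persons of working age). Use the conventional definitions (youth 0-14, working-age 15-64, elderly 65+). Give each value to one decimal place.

Youth dependency ratio: 41.0
Old-age dependency ratio: 14.2
Total dependency ratio: 55.2

0–14: 3,891 + 4,359 + 4,138 = 12,388
15–64: 2,434 + 3,742 + 3,490 + 3,504 + 2,356 + 3,146 + 3,807 + 2,349 + 2,614 + 2,795 = 30,237
65+: 4,291
Youth dependency ratio = 12,388 / 30,237 × 100 = 41.0
Old-age dependency ratio = 4,291 / 30,237 × 100 = 14.2
Total dependency ratio = (12,388 + 4,291) / 30,237 × 100 = 16,679 / 30,237 × 100 = 55.2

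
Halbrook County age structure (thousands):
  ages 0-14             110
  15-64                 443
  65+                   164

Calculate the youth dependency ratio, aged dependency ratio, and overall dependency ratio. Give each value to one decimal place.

Youth dependency ratio: 24.8
Old-age dependency ratio: 37.0
Total dependency ratio: 61.9

Youth dependency ratio = 110 / 443 × 100 = 24.8
Old-age dependency ratio = 164 / 443 × 100 = 37.0
Total dependency ratio = (110 + 164) / 443 × 100 = 274 / 443 × 100 = 61.9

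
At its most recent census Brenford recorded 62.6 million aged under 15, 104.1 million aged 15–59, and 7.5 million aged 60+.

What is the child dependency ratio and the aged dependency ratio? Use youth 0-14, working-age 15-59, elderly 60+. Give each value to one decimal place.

Youth dependency ratio: 60.1
Old-age dependency ratio: 7.2

Youth dependency ratio = 62.6 / 104.1 × 100 = 60.1
Old-age dependency ratio = 7.5 / 104.1 × 100 = 7.2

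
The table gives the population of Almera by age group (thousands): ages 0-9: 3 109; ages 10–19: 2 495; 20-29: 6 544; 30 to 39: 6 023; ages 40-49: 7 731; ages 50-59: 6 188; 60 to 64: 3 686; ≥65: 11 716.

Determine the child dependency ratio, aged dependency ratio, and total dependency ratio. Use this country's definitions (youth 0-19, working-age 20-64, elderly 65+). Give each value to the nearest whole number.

0–19: 3 109 + 2 495 = 5 604
20–64: 6 544 + 6 023 + 7 731 + 6 188 + 3 686 = 30 172
65+: 11 716
Youth dependency ratio = 5 604 / 30 172 × 100 = 19
Old-age dependency ratio = 11 716 / 30 172 × 100 = 39
Total dependency ratio = (5 604 + 11 716) / 30 172 × 100 = 17 320 / 30 172 × 100 = 57

Youth dependency ratio: 19
Old-age dependency ratio: 39
Total dependency ratio: 57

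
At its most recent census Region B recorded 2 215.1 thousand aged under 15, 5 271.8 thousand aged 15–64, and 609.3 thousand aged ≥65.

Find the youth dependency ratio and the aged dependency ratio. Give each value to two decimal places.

Youth dependency ratio = 2 215.1 / 5 271.8 × 100 = 42.02
Old-age dependency ratio = 609.3 / 5 271.8 × 100 = 11.56

Youth dependency ratio: 42.02
Old-age dependency ratio: 11.56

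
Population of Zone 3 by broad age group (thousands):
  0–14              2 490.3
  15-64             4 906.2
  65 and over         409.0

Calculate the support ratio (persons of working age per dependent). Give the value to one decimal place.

Support ratio = 4 906.2 / (2 490.3 + 409.0) = 4 906.2 / 2 899.3 = 1.7

Support ratio: 1.7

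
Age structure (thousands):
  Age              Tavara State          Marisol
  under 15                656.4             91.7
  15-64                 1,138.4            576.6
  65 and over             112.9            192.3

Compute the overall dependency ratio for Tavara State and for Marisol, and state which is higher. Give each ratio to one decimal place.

Tavara State: 67.6
Marisol: 49.3
Higher: Tavara State

Tavara State: (656.4 + 112.9) / 1,138.4 × 100 = 769.3 / 1,138.4 × 100 = 67.6
Marisol: (91.7 + 192.3) / 576.6 × 100 = 284.0 / 576.6 × 100 = 49.3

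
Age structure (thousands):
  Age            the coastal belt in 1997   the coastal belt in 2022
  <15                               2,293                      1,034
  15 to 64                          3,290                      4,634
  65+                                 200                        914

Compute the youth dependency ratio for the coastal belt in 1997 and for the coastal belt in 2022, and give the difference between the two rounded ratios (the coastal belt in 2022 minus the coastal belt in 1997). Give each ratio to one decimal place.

the coastal belt in 1997: 69.7
the coastal belt in 2022: 22.3
Difference: -47.4

the coastal belt in 1997: 2,293 / 3,290 × 100 = 69.7
the coastal belt in 2022: 1,034 / 4,634 × 100 = 22.3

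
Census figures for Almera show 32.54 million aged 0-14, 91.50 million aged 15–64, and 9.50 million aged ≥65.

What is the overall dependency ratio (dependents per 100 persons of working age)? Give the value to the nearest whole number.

Total dependency ratio = (32.54 + 9.50) / 91.50 × 100 = 42.04 / 91.50 × 100 = 46

Total dependency ratio: 46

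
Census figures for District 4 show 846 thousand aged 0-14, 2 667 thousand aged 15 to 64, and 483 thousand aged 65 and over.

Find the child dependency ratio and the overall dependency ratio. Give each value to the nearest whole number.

Youth dependency ratio: 32
Total dependency ratio: 50

Youth dependency ratio = 846 / 2 667 × 100 = 32
Total dependency ratio = (846 + 483) / 2 667 × 100 = 1 329 / 2 667 × 100 = 50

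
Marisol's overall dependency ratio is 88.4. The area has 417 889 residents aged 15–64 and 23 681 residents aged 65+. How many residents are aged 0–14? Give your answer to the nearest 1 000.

Total dependency ratio = (youth + elderly) / working-age × 100
88.4 = (Y + 23 681) / 417 889 × 100
⇒ 346 000

Aged 0–14: 346 000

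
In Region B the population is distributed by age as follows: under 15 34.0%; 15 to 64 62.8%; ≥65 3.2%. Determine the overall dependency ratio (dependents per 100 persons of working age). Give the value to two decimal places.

Total dependency ratio: 59.24

Total dependency ratio = (34.0 + 3.2) / 62.8 × 100 = 37.2 / 62.8 × 100 = 59.24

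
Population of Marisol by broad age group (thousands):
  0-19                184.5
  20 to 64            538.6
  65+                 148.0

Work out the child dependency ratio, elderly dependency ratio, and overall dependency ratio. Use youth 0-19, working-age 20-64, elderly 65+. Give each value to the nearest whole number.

Youth dependency ratio = 184.5 / 538.6 × 100 = 34
Old-age dependency ratio = 148.0 / 538.6 × 100 = 27
Total dependency ratio = (184.5 + 148.0) / 538.6 × 100 = 332.5 / 538.6 × 100 = 62

Youth dependency ratio: 34
Old-age dependency ratio: 27
Total dependency ratio: 62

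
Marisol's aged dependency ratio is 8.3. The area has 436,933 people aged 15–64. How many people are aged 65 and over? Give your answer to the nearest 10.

Old-age dependency ratio = elderly / working-age × 100
8.3 = E / 436,933 × 100
⇒ 36,270

Aged 65 and over: 36,270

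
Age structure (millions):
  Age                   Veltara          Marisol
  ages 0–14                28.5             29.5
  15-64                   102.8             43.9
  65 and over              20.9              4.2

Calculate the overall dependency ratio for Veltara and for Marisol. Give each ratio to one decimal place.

Veltara: 48.1
Marisol: 76.8

Veltara: (28.5 + 20.9) / 102.8 × 100 = 49.4 / 102.8 × 100 = 48.1
Marisol: (29.5 + 4.2) / 43.9 × 100 = 33.7 / 43.9 × 100 = 76.8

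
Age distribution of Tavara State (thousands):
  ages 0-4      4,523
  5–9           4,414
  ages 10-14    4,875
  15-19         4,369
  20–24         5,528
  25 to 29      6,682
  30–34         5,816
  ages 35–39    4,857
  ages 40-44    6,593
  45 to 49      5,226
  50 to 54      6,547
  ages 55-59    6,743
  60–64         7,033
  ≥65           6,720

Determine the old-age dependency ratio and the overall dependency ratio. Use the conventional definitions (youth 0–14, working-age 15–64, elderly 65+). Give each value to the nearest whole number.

0–14: 4,523 + 4,414 + 4,875 = 13,812
15–64: 4,369 + 5,528 + 6,682 + 5,816 + 4,857 + 6,593 + 5,226 + 6,547 + 6,743 + 7,033 = 59,394
65+: 6,720
Old-age dependency ratio = 6,720 / 59,394 × 100 = 11
Total dependency ratio = (13,812 + 6,720) / 59,394 × 100 = 20,532 / 59,394 × 100 = 35

Old-age dependency ratio: 11
Total dependency ratio: 35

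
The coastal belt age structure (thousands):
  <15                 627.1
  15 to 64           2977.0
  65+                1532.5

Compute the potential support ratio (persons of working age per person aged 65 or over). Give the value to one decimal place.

Potential support ratio = 2977.0 / 1532.5 = 1.9

Potential support ratio: 1.9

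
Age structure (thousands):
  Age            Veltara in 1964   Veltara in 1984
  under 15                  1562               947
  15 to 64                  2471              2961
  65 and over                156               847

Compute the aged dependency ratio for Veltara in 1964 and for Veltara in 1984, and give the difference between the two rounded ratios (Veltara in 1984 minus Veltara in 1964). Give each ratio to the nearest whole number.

Veltara in 1964: 6
Veltara in 1984: 29
Difference: +23

Veltara in 1964: 156 / 2471 × 100 = 6
Veltara in 1984: 847 / 2961 × 100 = 29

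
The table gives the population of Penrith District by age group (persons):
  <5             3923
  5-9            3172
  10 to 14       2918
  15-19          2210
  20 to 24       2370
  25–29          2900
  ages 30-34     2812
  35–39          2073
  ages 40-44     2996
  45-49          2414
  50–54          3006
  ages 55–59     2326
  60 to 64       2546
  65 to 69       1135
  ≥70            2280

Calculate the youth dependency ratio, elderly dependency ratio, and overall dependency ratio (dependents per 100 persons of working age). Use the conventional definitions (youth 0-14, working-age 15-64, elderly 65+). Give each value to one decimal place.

0–14: 3923 + 3172 + 2918 = 10013
15–64: 2210 + 2370 + 2900 + 2812 + 2073 + 2996 + 2414 + 3006 + 2326 + 2546 = 25653
65+: 1135 + 2280 = 3415
Youth dependency ratio = 10013 / 25653 × 100 = 39.0
Old-age dependency ratio = 3415 / 25653 × 100 = 13.3
Total dependency ratio = (10013 + 3415) / 25653 × 100 = 13428 / 25653 × 100 = 52.3

Youth dependency ratio: 39.0
Old-age dependency ratio: 13.3
Total dependency ratio: 52.3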